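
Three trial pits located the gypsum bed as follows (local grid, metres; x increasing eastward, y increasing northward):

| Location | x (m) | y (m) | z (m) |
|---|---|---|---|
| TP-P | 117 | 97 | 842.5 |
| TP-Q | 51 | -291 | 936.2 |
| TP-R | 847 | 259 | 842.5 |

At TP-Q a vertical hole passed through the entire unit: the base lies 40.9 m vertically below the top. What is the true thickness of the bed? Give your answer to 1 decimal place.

39.6 m

Let the plane be z = a·x + b·y + c.
TP-Q−TP-P: −66a − 388b = 93.7;  TP-R−TP-P: 730a + 162b = 0.
Solving gives a = 0.05569, b = −0.25097.
|∇z| = √(a²+b²) = 0.25707, so dip δ = arctan(0.25707) = 14.42°.
True thickness = vertical thickness × cos δ = 40.9 × cos 14.42° = 39.6 m.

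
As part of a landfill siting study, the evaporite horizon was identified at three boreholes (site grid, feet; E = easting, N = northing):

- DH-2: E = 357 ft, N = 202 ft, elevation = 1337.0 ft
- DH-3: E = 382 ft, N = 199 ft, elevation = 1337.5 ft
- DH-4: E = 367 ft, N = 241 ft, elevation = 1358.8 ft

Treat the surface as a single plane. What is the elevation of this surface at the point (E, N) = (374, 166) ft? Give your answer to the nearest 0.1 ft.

Let the plane be z = a·E + b·N + c.
DH-3−DH-2: 25a − 3b = 0.5;  DH-4−DH-2: 10a + 39b = 21.8.
Solving gives a = 0.08448, b = 0.53731.
Then c = 1337 − a·357 − b·202 = 1198.30.
At (374, 166): z = 31.6 + 89.2 + 1198.30 = 1319.1 ft.

1319.1 ft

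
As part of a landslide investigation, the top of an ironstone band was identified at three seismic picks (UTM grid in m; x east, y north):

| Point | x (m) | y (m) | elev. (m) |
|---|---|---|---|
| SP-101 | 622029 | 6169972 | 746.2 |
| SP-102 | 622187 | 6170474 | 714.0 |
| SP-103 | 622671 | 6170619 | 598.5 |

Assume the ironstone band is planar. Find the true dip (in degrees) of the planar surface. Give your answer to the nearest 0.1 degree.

Let the plane be z = a·x + b·y + c.
SP-102−SP-101: 158a + 502b = −32.2;  SP-103−SP-101: 642a + 647b = −147.7.
Solving gives a = −0.24226, b = 0.01211.
Gradient magnitude |∇z| = √(a² + b²) = √(0.05869 + 0.00015) = 0.24257.
True dip = arctan(0.24257) = 13.6°, dipping toward E (azimuth ≈ 093°).

13.6°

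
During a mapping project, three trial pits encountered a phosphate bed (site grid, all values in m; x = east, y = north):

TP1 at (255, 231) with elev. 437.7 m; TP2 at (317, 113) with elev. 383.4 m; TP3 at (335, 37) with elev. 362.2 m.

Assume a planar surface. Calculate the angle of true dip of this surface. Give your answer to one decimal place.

32.7°

Two edge vectors: TP1→TP2 = (62, -118, -54.3), TP1→TP3 = (80, -194, -75.5).
Normal n = (TP1→TP2) × (TP1→TP3) = (-1625.2, 337, -2588).
So ∂z/∂x = −n_x/n_z = −0.62798 and ∂z/∂y = −n_y/n_z = 0.13022.
Gradient magnitude |∇z| = √(a² + b²) = √(0.39435 + 0.01696) = 0.64133.
True dip = arctan(0.64133) = 32.7°, dipping toward ESE (azimuth ≈ 102°).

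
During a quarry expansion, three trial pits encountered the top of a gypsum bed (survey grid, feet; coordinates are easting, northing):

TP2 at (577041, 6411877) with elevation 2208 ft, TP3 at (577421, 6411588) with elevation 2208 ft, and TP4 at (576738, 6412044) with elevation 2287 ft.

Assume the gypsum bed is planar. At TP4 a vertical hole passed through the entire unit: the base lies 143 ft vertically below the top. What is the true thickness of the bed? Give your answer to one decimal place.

77.0 ft

Two edge vectors: TP2→TP3 = (380, -289, 0), TP2→TP4 = (-303, 167, 79).
Normal n = (TP2→TP3) × (TP2→TP4) = (-22831, -30020, -24107).
So ∂z/∂easting = −n_x/n_z = −0.94707 and ∂z/∂northing = −n_y/n_z = −1.24528.
|∇z| = √(a²+b²) = 1.56450, so dip δ = arctan(1.56450) = 57.41°.
True thickness = vertical thickness × cos δ = 143 × cos 57.41° = 77.0 ft.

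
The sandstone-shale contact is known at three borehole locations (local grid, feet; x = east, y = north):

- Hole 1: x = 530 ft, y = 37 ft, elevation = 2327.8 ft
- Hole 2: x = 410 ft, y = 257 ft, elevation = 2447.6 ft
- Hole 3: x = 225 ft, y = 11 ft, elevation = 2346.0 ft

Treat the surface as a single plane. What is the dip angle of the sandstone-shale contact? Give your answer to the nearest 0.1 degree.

Two edge vectors: Hole 1→Hole 2 = (-120, 220, 119.8), Hole 1→Hole 3 = (-305, -26, 18.2).
Normal n = (Hole 1→Hole 2) × (Hole 1→Hole 3) = (7118.8, -34355, 70220).
So ∂z/∂x = −n_x/n_z = −0.10138 and ∂z/∂y = −n_y/n_z = 0.48925.
Gradient magnitude |∇z| = √(a² + b²) = √(0.01028 + 0.23936) = 0.49964.
True dip = arctan(0.49964) = 26.5°, dipping toward SSE (azimuth ≈ 168°).

26.5°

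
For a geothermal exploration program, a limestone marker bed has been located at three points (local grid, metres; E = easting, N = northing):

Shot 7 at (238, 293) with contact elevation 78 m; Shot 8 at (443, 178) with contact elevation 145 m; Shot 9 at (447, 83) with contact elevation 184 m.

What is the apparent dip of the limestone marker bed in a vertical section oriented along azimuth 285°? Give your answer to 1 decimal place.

Two edge vectors: Shot 7→Shot 8 = (205, -115, 67), Shot 7→Shot 9 = (209, -210, 106).
Normal n = (Shot 7→Shot 8) × (Shot 7→Shot 9) = (1880, -7727, -19015).
So ∂z/∂E = −n_x/n_z = 0.09887 and ∂z/∂N = −n_y/n_z = −0.40636.
Unit vector along 285° is (sin 285°, cos 285°) = (-0.9659, 0.2588).
Slope in that direction = a·(-0.9659) + b·(0.2588) = −0.20068.
Apparent dip = arctan|0.20068| = 11.3° (true dip is 22.7°, so apparent ≤ true as expected).

11.3°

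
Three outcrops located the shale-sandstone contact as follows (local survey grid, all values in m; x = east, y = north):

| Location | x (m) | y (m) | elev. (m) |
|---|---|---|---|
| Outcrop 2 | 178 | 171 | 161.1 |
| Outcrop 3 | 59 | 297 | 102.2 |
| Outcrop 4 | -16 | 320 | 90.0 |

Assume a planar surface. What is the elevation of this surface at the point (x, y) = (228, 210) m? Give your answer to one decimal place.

145.2 m

Let the plane be z = a·x + b·y + c.
Outcrop 3−Outcrop 2: −119a + 126b = −58.9;  Outcrop 4−Outcrop 2: −194a + 149b = −71.1.
Solving gives a = 0.02719, b = −0.44178.
Then c = 161.1 − a·178 − b·171 = 231.81.
At (228, 210): z = 6.2 − 92.8 + 231.81 = 145.2 m.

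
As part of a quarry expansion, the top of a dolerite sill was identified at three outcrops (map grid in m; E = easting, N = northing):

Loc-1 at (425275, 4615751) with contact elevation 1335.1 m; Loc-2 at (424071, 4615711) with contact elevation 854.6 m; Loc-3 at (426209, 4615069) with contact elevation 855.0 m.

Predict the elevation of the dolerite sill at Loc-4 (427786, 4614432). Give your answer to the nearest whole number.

660 m

Let the plane be z = a·E + b·N + c.
Loc-2−Loc-1: −1204a − 40b = −480.5;  Loc-3−Loc-1: 934a − 682b = −480.1.
Solving gives a = 0.35934923, b = 1.19608824.
Then c = 1335.1 − a·425275 − b·4615751 = −5672332.63.
At (427786, 4614432): z = 153724.6 + 5519267.8 − 5672332.63 = 659.8 m.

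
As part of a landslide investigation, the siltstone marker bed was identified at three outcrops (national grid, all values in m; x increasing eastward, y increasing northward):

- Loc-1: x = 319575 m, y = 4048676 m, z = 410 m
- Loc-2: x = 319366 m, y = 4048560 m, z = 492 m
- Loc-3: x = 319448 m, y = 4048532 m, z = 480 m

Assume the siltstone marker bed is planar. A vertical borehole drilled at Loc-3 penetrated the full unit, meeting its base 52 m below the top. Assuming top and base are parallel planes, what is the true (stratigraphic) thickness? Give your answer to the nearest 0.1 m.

Two edge vectors: Loc-1→Loc-2 = (-209, -116, 82), Loc-1→Loc-3 = (-127, -144, 70).
Normal n = (Loc-1→Loc-2) × (Loc-1→Loc-3) = (3688, 4216, 15364).
So ∂z/∂x = −n_x/n_z = −0.24004 and ∂z/∂y = −n_y/n_z = −0.27441.
|∇z| = √(a²+b²) = 0.36458, so dip δ = arctan(0.36458) = 20.03°.
True thickness = vertical thickness × cos δ = 52 × cos 20.03° = 48.9 m.

48.9 m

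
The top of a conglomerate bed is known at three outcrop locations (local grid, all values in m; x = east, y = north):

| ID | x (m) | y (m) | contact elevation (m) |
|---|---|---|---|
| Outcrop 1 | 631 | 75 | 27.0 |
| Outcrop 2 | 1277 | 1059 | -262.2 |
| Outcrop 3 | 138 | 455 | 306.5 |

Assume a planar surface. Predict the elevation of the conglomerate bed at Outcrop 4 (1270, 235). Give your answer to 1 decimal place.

Two edge vectors: Outcrop 1→Outcrop 2 = (646, 984, -289.2), Outcrop 1→Outcrop 3 = (-493, 380, 279.5).
Normal n = (Outcrop 1→Outcrop 2) × (Outcrop 1→Outcrop 3) = (384924, -37981.4, 730592).
So ∂z/∂x = −n_x/n_z = −0.526866 and ∂z/∂y = −n_y/n_z = 0.051987.
Intercept c from Outcrop 1: 27 + 332.45 − 3.90 = 355.55.
At (1270, 235): z = −669.1 + 12.2 + 355.55 = -301.3 m.

-301.3 m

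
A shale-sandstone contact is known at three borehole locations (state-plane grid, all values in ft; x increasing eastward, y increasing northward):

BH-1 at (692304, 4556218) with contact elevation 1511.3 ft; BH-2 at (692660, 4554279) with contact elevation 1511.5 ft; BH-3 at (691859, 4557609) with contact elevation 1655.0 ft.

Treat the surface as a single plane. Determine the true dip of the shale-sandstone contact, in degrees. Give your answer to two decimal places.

37.64°

Let the plane be z = a·x + b·y + c.
BH-2−BH-1: 356a − 1939b = 0.2;  BH-3−BH-1: −445a + 1391b = 143.7.
Solving gives a = −0.75862, b = −0.13939.
Gradient magnitude |∇z| = √(a² + b²) = √(0.57550 + 0.01943) = 0.77132.
True dip = arctan(0.77132) = 37.64°, dipping toward E (azimuth ≈ 080°).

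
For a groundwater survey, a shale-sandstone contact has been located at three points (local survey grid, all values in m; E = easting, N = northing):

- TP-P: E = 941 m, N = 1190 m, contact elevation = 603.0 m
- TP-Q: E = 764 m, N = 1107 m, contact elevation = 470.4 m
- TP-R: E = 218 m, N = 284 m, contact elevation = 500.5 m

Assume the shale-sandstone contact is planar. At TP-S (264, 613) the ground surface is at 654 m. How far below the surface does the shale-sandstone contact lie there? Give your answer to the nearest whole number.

357 m

Two edge vectors: TP-P→TP-Q = (-177, -83, -132.6), TP-P→TP-R = (-723, -906, -102.5).
Normal n = (TP-P→TP-Q) × (TP-P→TP-R) = (-111628.1, 77727.3, 100353).
So ∂z/∂E = −n_x/n_z = 1.11235 and ∂z/∂N = −n_y/n_z = −0.77454.
Intercept c from TP-P: 603 − 1046.73 + 921.70 = 477.98.
At (264, 613): z_contact = 293.7 − 474.8 + 477.98 = 296.8 m.
Depth below ground = 654 − 296.8 = 357 m.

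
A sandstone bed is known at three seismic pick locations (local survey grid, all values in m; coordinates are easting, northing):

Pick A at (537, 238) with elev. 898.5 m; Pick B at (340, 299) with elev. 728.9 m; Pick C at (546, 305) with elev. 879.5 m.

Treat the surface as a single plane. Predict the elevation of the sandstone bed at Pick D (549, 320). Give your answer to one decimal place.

Let the plane be z = a·easting + b·northing + c.
Pick B−Pick A: −197a + 61b = −169.6;  Pick C−Pick A: 9a + 67b = −19.
Solving gives a = 0.74223, b = −0.38328.
Then c = 898.5 − a·537 − b·238 = 591.14.
At (549, 320): z = 407.5 − 122.7 + 591.14 = 876.0 m.

876.0 m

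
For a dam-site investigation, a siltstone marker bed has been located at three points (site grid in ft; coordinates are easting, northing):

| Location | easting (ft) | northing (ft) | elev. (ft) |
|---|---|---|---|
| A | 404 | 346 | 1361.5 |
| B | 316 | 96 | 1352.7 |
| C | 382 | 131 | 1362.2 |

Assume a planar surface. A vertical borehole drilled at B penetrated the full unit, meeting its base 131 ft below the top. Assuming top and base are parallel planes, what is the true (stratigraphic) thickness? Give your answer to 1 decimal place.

Two edge vectors: A→B = (-88, -250, -8.8), A→C = (-22, -215, 0.7).
Normal n = (A→B) × (A→C) = (-2067, 255.2, 13420).
So ∂z/∂easting = −n_x/n_z = 0.15402 and ∂z/∂northing = −n_y/n_z = −0.01902.
|∇z| = √(a²+b²) = 0.15519, so dip δ = arctan(0.15519) = 8.82°.
True thickness = vertical thickness × cos δ = 131 × cos 8.82° = 129.5 ft.

129.5 ft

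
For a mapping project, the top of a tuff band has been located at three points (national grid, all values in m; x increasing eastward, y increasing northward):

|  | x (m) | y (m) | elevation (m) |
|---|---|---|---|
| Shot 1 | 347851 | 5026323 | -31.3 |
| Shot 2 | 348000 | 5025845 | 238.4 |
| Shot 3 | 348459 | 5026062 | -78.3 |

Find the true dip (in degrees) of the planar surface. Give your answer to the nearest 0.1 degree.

37.7°

Let the plane be z = a·x + b·y + c.
Shot 2−Shot 1: 149a − 478b = 269.7;  Shot 3−Shot 1: 608a − 261b = −47.
Solving gives a = −0.36887, b = −0.67921.
Gradient magnitude |∇z| = √(a² + b²) = √(0.13607 + 0.46132) = 0.77291.
True dip = arctan(0.77291) = 37.7°, dipping toward NNE (azimuth ≈ 029°).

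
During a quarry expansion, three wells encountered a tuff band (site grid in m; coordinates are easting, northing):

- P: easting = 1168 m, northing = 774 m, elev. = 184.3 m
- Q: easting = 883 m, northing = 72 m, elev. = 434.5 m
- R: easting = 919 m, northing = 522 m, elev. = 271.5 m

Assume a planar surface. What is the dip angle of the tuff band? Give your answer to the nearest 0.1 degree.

Two edge vectors: P→Q = (-285, -702, 250.2), P→R = (-249, -252, 87.2).
Normal n = (P→Q) × (P→R) = (1836, -37447.8, -102978).
So ∂z/∂easting = −n_x/n_z = 0.01783 and ∂z/∂northing = −n_y/n_z = −0.36365.
Gradient magnitude |∇z| = √(a² + b²) = √(0.00032 + 0.13224) = 0.36409.
True dip = arctan(0.36409) = 20.0°, dipping toward N (azimuth ≈ 357°).

20.0°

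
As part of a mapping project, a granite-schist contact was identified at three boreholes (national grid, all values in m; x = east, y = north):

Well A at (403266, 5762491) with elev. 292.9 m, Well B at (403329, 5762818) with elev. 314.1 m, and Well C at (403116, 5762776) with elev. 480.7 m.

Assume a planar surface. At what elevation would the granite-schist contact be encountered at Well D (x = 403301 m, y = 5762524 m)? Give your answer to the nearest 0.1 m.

271.4 m

Let the plane be z = a·x + b·y + c.
Well B−Well A: 63a + 327b = 21.2;  Well C−Well A: −150a + 285b = 187.8.
Solving gives a = −0.826335348, b = 0.224034027.
Then c = 292.9 − a·403266 − b·5762491 = −957468.22.
At (403301, 5762524): z = −333261.9 + 1291001.5 − 957468.22 = 271.4 m.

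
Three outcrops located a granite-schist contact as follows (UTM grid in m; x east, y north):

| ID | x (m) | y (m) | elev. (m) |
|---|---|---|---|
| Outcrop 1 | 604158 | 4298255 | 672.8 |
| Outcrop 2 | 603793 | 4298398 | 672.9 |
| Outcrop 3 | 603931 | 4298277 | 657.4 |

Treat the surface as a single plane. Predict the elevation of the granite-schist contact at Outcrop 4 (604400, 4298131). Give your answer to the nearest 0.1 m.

Let the plane be z = a·x + b·y + c.
Outcrop 2−Outcrop 1: −365a + 143b = 0.1;  Outcrop 3−Outcrop 1: −227a + 22b = −15.4.
Solving gives a = 0.090229626, b = 0.231005689.
Then c = 672.8 − a·604158 − b·4298255 = −1046761.51.
At (604400, 4298131): z = 54534.8 + 992892.7 − 1046761.51 = 666.0 m.

666.0 m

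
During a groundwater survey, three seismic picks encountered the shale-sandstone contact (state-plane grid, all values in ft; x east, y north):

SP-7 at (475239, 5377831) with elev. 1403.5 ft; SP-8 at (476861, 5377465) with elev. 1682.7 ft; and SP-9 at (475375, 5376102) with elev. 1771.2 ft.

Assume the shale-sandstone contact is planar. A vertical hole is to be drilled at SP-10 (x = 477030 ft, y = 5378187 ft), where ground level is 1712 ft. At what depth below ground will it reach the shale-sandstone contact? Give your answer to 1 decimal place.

154.3 ft

Two edge vectors: SP-7→SP-8 = (1622, -366, 279.2), SP-7→SP-9 = (136, -1729, 367.7).
Normal n = (SP-7→SP-8) × (SP-7→SP-9) = (348158.6, -558438.2, -2754662).
So ∂z/∂x = −n_x/n_z = 0.126388864 and ∂z/∂y = −n_y/n_z = −0.202724763.
Intercept c from SP-7: 1403.5 − 60064.92 + 1090219.51 = 1031558.10.
At (477030, 5378187): z_contact = 60291.28 − 1090291.68 + 1031558.10 = 1557.69 ft.
Depth below ground = 1712 − 1557.69 = 154.3 ft.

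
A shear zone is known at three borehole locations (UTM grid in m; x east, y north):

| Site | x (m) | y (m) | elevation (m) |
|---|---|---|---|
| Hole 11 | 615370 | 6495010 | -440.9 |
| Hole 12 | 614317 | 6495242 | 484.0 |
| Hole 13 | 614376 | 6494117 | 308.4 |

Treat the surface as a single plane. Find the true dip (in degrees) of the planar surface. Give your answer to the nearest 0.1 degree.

40.7°

Two edge vectors: Hole 11→Hole 12 = (-1053, 232, 924.9), Hole 11→Hole 13 = (-994, -893, 749.3).
Normal n = (Hole 11→Hole 12) × (Hole 11→Hole 13) = (999773.3, -130337.7, 1170937).
So ∂z/∂x = −n_x/n_z = −0.85382 and ∂z/∂y = −n_y/n_z = 0.11131.
Gradient magnitude |∇z| = √(a² + b²) = √(0.72901 + 0.01239) = 0.86105.
True dip = arctan(0.86105) = 40.7°, dipping toward E (azimuth ≈ 097°).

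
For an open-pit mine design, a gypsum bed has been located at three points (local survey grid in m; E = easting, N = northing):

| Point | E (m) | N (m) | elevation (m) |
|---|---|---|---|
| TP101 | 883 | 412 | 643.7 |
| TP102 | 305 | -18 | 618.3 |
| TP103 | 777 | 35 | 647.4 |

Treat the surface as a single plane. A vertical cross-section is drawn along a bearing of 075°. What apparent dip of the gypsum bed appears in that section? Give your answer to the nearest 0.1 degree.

Let the plane be z = a·E + b·N + c.
TP102−TP101: −578a − 430b = −25.4;  TP103−TP101: −106a − 377b = 3.7.
Solving gives a = 0.06480, b = −0.02803.
Unit vector along 075° is (sin 75°, cos 75°) = (0.9659, 0.2588).
Slope in that direction = a·(0.9659) + b·(0.2588) = 0.05534.
Apparent dip = arctan|0.05534| = 3.2° (true dip is 4.0°, so apparent ≤ true as expected).

3.2°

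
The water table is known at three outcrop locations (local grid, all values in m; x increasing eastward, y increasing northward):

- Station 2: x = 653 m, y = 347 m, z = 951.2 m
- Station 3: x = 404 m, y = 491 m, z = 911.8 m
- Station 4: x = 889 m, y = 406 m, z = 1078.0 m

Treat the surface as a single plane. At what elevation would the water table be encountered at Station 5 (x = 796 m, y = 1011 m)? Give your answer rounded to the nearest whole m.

1316 m

Two edge vectors: Station 2→Station 3 = (-249, 144, -39.4), Station 2→Station 4 = (236, 59, 126.8).
Normal n = (Station 2→Station 3) × (Station 2→Station 4) = (20583.8, 22274.8, -48675).
So ∂z/∂x = −n_x/n_z = 0.42288 and ∂z/∂y = −n_y/n_z = 0.45762.
Intercept c from Station 2: 951.2 − 276.14 − 158.80 = 516.26.
At (796, 1011): z = 336.6 + 462.7 + 516.26 = 1315.5 m.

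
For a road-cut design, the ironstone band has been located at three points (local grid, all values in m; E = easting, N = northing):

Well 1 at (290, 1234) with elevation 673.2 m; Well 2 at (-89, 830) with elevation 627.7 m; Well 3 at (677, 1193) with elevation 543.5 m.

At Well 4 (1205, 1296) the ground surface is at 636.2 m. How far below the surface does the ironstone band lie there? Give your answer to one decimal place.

Let the plane be z = a·E + b·N + c.
Well 2−Well 1: −379a − 404b = −45.5;  Well 3−Well 1: 387a − 41b = −129.7.
Solving gives a = −0.293991, b = 0.388423.
Then c = 673.2 − a·290 − b·1234 = 279.14.
At (1205, 1296): z_contact = −354.26 + 503.40 + 279.14 = 428.28 m.
Depth below ground = 636.2 − 428.28 = 207.9 m.

207.9 m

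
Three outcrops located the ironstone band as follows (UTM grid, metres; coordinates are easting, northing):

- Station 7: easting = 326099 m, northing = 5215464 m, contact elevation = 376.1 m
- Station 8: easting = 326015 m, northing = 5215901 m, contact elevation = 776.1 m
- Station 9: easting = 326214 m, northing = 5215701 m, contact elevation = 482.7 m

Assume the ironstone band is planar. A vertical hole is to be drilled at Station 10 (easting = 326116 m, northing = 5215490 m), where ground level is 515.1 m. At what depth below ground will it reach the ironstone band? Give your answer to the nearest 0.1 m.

Two edge vectors: Station 7→Station 8 = (-84, 437, 400), Station 7→Station 9 = (115, 237, 106.6).
Normal n = (Station 7→Station 8) × (Station 7→Station 9) = (-48215.8, 54954.4, -70163).
So ∂z/∂easting = −n_x/n_z = −0.687196956 and ∂z/∂northing = −n_y/n_z = 0.783239029.
Intercept c from Station 7: 376.1 + 224094.24 − 4084954.96 = −3860484.62.
At (326116, 5215490): z_contact = −224105.92 + 4084975.32 − 3860484.62 = 384.78 m.
Depth below ground = 515.1 − 384.78 = 130.3 m.

130.3 m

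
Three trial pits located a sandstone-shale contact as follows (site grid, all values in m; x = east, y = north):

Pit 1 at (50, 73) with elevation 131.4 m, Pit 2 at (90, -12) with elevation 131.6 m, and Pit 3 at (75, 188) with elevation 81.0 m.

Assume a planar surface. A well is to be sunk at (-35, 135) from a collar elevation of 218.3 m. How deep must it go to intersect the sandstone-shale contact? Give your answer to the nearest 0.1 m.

Two edge vectors: Pit 1→Pit 2 = (40, -85, 0.2), Pit 1→Pit 3 = (25, 115, -50.4).
Normal n = (Pit 1→Pit 2) × (Pit 1→Pit 3) = (4261, 2021, 6725).
So ∂z/∂x = −n_x/n_z = −0.63361 and ∂z/∂y = −n_y/n_z = −0.30052.
Intercept c from Pit 1: 131.4 + 31.68 + 21.94 = 185.02.
At (-35, 135): z_contact = 22.18 − 40.57 + 185.02 = 166.62 m.
Depth below ground = 218.3 − 166.62 = 51.7 m.

51.7 m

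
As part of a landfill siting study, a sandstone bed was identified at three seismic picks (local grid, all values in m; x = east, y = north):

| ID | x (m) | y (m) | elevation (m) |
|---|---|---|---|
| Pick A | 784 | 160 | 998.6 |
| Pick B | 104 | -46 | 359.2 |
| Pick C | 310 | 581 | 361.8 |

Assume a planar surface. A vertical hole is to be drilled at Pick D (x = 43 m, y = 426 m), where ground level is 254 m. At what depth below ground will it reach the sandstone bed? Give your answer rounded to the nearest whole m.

118 m

Two edge vectors: Pick A→Pick B = (-680, -206, -639.4), Pick A→Pick C = (-474, 421, -636.8).
Normal n = (Pick A→Pick B) × (Pick A→Pick C) = (400368.2, -129948.4, -383924).
So ∂z/∂x = −n_x/n_z = 1.04283 and ∂z/∂y = −n_y/n_z = −0.33847.
Intercept c from Pick A: 998.6 − 817.58 + 54.16 = 235.18.
At (43, 426): z_contact = 44.8 − 144.2 + 235.18 = 135.8 m.
Depth below ground = 254 − 135.8 = 118 m.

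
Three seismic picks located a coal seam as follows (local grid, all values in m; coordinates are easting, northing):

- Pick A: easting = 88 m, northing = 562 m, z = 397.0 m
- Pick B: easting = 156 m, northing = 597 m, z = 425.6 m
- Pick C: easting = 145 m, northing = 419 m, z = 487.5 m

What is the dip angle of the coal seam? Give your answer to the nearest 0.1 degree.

36.1°

Let the plane be z = a·easting + b·northing + c.
Pick B−Pick A: 68a + 35b = 28.6;  Pick C−Pick A: 57a − 143b = 90.5.
Solving gives a = 0.61928, b = −0.38602.
Gradient magnitude |∇z| = √(a² + b²) = √(0.38350 + 0.14901) = 0.72974.
True dip = arctan(0.72974) = 36.1°, dipping toward WNW (azimuth ≈ 302°).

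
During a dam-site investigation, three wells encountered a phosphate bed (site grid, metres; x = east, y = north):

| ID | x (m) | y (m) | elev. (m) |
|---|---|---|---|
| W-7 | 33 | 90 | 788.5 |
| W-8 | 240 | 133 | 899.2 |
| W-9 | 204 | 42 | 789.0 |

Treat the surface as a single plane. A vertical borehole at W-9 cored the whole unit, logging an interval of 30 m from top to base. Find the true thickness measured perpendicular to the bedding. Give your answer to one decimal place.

Let the plane be z = a·x + b·y + c.
W-8−W-7: 207a + 43b = 110.7;  W-9−W-7: 171a − 48b = 0.5.
Solving gives a = 0.30858, b = 1.08891.
|∇z| = √(a²+b²) = 1.13179, so dip δ = arctan(1.13179) = 48.54°.
True thickness = vertical thickness × cos δ = 30 × cos 48.54° = 19.9 m.

19.9 m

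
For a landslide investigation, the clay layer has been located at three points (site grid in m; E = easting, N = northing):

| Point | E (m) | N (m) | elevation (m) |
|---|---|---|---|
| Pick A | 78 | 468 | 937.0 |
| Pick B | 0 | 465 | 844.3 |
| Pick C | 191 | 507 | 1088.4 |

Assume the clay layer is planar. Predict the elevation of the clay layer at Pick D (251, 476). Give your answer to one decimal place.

1143.3 m

Two edge vectors: Pick A→Pick B = (-78, -3, -92.7), Pick A→Pick C = (113, 39, 151.4).
Normal n = (Pick A→Pick B) × (Pick A→Pick C) = (3161.1, 1334.1, -2703).
So ∂z/∂E = −n_x/n_z = 1.16948 and ∂z/∂N = −n_y/n_z = 0.49356.
Intercept c from Pick A: 937 − 91.22 − 230.99 = 614.79.
At (251, 476): z = 293.5 + 234.9 + 614.79 = 1143.3 m.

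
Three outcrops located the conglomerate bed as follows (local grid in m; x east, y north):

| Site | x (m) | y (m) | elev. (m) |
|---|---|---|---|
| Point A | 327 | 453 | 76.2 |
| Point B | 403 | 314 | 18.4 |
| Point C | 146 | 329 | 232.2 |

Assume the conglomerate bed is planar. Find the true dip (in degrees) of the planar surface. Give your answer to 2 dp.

39.87°

Let the plane be z = a·x + b·y + c.
Point B−Point A: 76a − 139b = −57.8;  Point C−Point A: −181a − 124b = 156.
Solving gives a = −0.83426, b = −0.04031.
Gradient magnitude |∇z| = √(a² + b²) = √(0.69599 + 0.00163) = 0.83523.
True dip = arctan(0.83523) = 39.87°, dipping toward E (azimuth ≈ 087°).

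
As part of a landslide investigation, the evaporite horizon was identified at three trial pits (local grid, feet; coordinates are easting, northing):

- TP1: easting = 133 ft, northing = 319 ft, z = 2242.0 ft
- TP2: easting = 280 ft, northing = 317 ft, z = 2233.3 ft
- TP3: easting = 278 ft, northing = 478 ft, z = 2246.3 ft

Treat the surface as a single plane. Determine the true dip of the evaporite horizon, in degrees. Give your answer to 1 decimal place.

5.6°

Let the plane be z = a·easting + b·northing + c.
TP2−TP1: 147a − 2b = −8.7;  TP3−TP1: 145a + 159b = 4.3.
Solving gives a = −0.05809, b = 0.08002.
Gradient magnitude |∇z| = √(a² + b²) = √(0.00338 + 0.00640) = 0.09889.
True dip = arctan(0.09889) = 5.6°, dipping toward SE (azimuth ≈ 144°).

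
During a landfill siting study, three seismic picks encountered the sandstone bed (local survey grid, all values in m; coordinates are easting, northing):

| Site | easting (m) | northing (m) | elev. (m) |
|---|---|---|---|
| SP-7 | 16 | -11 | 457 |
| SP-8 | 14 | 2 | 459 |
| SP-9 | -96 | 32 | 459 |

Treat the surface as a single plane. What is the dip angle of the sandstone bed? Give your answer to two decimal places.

Two edge vectors: SP-7→SP-8 = (-2, 13, 2), SP-7→SP-9 = (-112, 43, 2).
Normal n = (SP-7→SP-8) × (SP-7→SP-9) = (-60, -220, 1370).
So ∂z/∂easting = −n_x/n_z = 0.04380 and ∂z/∂northing = −n_y/n_z = 0.16058.
Gradient magnitude |∇z| = √(a² + b²) = √(0.00192 + 0.02579) = 0.16645.
True dip = arctan(0.16645) = 9.45°, dipping toward SSW (azimuth ≈ 195°).

9.45°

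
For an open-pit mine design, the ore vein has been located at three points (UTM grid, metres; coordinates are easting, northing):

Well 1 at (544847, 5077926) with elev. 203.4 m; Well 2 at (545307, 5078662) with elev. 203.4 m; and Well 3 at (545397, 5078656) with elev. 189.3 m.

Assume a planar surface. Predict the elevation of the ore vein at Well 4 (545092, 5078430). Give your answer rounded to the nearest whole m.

Let the plane be z = a·easting + b·northing + c.
Well 2−Well 1: 460a + 736b = 0;  Well 3−Well 1: 550a + 730b = −14.1.
Solving gives a = −0.15040000, b = 0.09400000.
Then c = 203.4 − a·544847 − b·5077926 = −395176.66.
At (545092, 5078430): z = −81981.8 + 477372.4 − 395176.66 = 213.9 m.

214 m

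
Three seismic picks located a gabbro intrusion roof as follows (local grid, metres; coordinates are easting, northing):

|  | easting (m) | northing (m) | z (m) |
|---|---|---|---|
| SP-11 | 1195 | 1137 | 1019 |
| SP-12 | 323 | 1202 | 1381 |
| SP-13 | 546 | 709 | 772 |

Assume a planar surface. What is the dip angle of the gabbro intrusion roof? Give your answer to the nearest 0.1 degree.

Let the plane be z = a·easting + b·northing + c.
SP-12−SP-11: −872a + 65b = 362;  SP-13−SP-11: −649a − 428b = −247.
Solving gives a = −0.33433, b = 1.08407.
Gradient magnitude |∇z| = √(a² + b²) = √(0.11178 + 1.17520) = 1.13445.
True dip = arctan(1.13445) = 48.6°, dipping toward SSE (azimuth ≈ 163°).

48.6°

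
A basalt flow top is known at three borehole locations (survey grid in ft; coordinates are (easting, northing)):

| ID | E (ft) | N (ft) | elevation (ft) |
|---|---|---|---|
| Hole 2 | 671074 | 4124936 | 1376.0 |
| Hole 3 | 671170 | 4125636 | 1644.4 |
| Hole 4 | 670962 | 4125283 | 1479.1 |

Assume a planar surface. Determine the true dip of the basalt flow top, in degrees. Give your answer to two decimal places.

Two edge vectors: Hole 2→Hole 3 = (96, 700, 268.4), Hole 2→Hole 4 = (-112, 347, 103.1).
Normal n = (Hole 2→Hole 3) × (Hole 2→Hole 4) = (-20964.8, -39958.4, 111712).
So ∂z/∂E = −n_x/n_z = 0.18767 and ∂z/∂N = −n_y/n_z = 0.35769.
Gradient magnitude |∇z| = √(a² + b²) = √(0.03522 + 0.12794) = 0.40393.
True dip = arctan(0.40393) = 22.00°, dipping toward SSW (azimuth ≈ 208°).

22.00°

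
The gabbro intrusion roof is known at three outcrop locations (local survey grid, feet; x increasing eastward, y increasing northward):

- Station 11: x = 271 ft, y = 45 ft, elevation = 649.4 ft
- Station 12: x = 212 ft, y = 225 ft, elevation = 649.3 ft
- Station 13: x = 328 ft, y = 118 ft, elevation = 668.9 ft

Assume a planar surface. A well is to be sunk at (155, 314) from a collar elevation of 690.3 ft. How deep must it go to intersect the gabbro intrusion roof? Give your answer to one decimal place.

Two edge vectors: Station 11→Station 12 = (-59, 180, -0.1), Station 11→Station 13 = (57, 73, 19.5).
Normal n = (Station 11→Station 12) × (Station 11→Station 13) = (3517.3, 1144.8, -14567).
So ∂z/∂x = −n_x/n_z = 0.24146 and ∂z/∂y = −n_y/n_z = 0.07859.
Intercept c from Station 11: 649.4 − 65.43 − 3.54 = 580.43.
At (155, 314): z_contact = 37.43 + 24.68 + 580.43 = 642.53 ft.
Depth below ground = 690.3 − 642.53 = 47.8 ft.

47.8 ft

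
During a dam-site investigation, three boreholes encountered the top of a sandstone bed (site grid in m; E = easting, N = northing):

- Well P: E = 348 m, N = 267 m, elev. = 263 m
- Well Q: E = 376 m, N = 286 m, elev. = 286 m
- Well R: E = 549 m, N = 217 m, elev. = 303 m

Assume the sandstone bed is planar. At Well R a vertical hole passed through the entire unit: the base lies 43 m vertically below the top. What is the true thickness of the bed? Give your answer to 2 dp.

34.16 m

Two edge vectors: Well P→Well Q = (28, 19, 23), Well P→Well R = (201, -50, 40).
Normal n = (Well P→Well Q) × (Well P→Well R) = (1910, 3503, -5219).
So ∂z/∂E = −n_x/n_z = 0.36597 and ∂z/∂N = −n_y/n_z = 0.67120.
|∇z| = √(a²+b²) = 0.76449, so dip δ = arctan(0.76449) = 37.40°.
True thickness = vertical thickness × cos δ = 43 × cos 37.40° = 34.16 m.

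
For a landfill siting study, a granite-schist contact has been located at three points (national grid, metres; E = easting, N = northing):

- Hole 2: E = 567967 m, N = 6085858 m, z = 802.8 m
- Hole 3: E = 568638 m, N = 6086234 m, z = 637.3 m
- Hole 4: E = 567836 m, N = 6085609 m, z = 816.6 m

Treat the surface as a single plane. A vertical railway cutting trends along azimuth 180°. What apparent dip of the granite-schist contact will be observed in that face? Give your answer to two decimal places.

Let the plane be z = a·E + b·N + c.
Hole 3−Hole 2: 671a + 376b = −165.5;  Hole 4−Hole 2: −131a − 249b = 13.8.
Solving gives a = −0.30572, b = 0.10542.
Unit vector along 180° is (sin 180°, cos 180°) = (0.0000, -1.0000).
Slope in that direction = a·(0.0000) + b·(-1.0000) = −0.10542.
Apparent dip = arctan|0.10542| = 6.02° (true dip is 17.9°, so apparent ≤ true as expected).

6.02°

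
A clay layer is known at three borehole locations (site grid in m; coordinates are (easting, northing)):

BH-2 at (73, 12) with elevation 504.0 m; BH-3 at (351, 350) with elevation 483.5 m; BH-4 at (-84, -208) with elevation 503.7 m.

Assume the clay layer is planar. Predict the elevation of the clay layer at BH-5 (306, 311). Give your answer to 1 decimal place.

493.2 m

Let the plane be z = a·E + b·N + c.
BH-3−BH-2: 278a + 338b = −20.5;  BH-4−BH-2: −157a − 220b = −0.3.
Solving gives a = −0.56973, b = 0.40794.
Then c = 504 − a·73 − b·12 = 540.70.
At (306, 311): z = −174.3 + 126.9 + 540.70 = 493.2 m.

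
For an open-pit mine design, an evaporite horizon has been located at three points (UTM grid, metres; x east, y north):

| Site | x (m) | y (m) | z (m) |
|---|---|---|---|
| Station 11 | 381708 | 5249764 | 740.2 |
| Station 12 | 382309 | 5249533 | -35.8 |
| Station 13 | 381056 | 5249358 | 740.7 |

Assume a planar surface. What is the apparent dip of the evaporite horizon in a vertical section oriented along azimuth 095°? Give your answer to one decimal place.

42.2°

Let the plane be z = a·x + b·y + c.
Station 12−Station 11: 601a − 231b = −776;  Station 13−Station 11: −652a − 406b = 0.5.
Solving gives a = −0.79867, b = 1.28137.
Unit vector along 095° is (sin 95°, cos 95°) = (0.9962, -0.0872).
Slope in that direction = a·(0.9962) + b·(-0.0872) = −0.90731.
Apparent dip = arctan|0.90731| = 42.2° (true dip is 56.5°, so apparent ≤ true as expected).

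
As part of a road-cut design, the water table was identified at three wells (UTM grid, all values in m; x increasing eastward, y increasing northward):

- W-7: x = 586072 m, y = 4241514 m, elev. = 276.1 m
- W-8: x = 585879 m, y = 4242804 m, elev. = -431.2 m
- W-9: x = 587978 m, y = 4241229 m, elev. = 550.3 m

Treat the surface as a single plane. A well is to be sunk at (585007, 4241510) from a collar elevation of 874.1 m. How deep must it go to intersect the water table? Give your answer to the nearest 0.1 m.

Let the plane be z = a·x + b·y + c.
W-8−W-7: −193a + 1290b = −707.3;  W-9−W-7: 1906a − 285b = 274.2.
Solving gives a = 0.063292127, b = −0.538825286.
Then c = 276.1 − a·586072 − b·4241514 = 2248617.35.
At (585007, 4241510): z_contact = 37026.34 − 2285432.84 + 2248617.35 = 210.85 m.
Depth below ground = 874.1 − 210.85 = 663.3 m.

663.3 m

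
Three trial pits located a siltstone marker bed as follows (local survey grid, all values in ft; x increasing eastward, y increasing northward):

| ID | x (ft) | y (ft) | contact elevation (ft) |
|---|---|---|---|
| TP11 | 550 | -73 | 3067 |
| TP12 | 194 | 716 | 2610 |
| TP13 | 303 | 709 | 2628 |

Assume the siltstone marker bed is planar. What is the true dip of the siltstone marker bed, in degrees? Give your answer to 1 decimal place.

Two edge vectors: TP11→TP12 = (-356, 789, -457), TP11→TP13 = (-247, 782, -439).
Normal n = (TP11→TP12) × (TP11→TP13) = (11003, -43405, -83509).
So ∂z/∂x = −n_x/n_z = 0.13176 and ∂z/∂y = −n_y/n_z = −0.51976.
Gradient magnitude |∇z| = √(a² + b²) = √(0.01736 + 0.27015) = 0.53620.
True dip = arctan(0.53620) = 28.2°, dipping toward NNW (azimuth ≈ 346°).

28.2°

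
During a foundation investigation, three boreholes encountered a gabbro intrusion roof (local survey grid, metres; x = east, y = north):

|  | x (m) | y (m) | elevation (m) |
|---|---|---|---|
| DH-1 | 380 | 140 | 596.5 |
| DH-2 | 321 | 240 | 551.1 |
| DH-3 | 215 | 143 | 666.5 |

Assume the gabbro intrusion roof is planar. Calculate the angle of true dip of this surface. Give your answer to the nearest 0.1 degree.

Two edge vectors: DH-1→DH-2 = (-59, 100, -45.4), DH-1→DH-3 = (-165, 3, 70).
Normal n = (DH-1→DH-2) × (DH-1→DH-3) = (7136.2, 11621, 16323).
So ∂z/∂x = −n_x/n_z = −0.43719 and ∂z/∂y = −n_y/n_z = −0.71194.
Gradient magnitude |∇z| = √(a² + b²) = √(0.19113 + 0.50686) = 0.83546.
True dip = arctan(0.83546) = 39.9°, dipping toward NNE (azimuth ≈ 032°).

39.9°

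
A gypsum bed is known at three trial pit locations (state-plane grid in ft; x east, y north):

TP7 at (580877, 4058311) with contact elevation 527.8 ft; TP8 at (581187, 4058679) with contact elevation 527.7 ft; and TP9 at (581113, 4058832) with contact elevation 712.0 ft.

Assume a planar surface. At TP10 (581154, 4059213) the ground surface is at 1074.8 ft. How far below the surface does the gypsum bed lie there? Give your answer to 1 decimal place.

Two edge vectors: TP7→TP8 = (310, 368, -0.1), TP7→TP9 = (236, 521, 184.2).
Normal n = (TP7→TP8) × (TP7→TP9) = (67837.7, -57125.6, 74662).
So ∂z/∂x = −n_x/n_z = −0.908597412 and ∂z/∂y = −n_y/n_z = 0.765122820.
Intercept c from TP7: 527.8 + 527783.34 − 3105106.36 = −2576795.22.
At (581154, 4059213): z_contact = −528035.02 + 3105796.50 − 2576795.22 = 966.26 ft.
Depth below ground = 1074.8 − 966.26 = 108.5 ft.

108.5 ft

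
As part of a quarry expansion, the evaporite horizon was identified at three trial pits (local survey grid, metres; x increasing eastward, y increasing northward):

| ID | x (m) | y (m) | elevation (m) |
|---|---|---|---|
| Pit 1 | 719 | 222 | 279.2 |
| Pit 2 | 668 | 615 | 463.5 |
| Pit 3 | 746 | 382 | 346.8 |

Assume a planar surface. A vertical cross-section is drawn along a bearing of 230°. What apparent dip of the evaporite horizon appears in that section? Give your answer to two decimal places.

9.61°

Let the plane be z = a·x + b·y + c.
Pit 2−Pit 1: −51a + 393b = 184.3;  Pit 3−Pit 1: 27a + 160b = 67.6.
Solving gives a = −0.15562, b = 0.44876.
Unit vector along 230° is (sin 230°, cos 230°) = (-0.7660, -0.6428).
Slope in that direction = a·(-0.7660) + b·(-0.6428) = −0.16924.
Apparent dip = arctan|0.16924| = 9.61° (true dip is 25.4°, so apparent ≤ true as expected).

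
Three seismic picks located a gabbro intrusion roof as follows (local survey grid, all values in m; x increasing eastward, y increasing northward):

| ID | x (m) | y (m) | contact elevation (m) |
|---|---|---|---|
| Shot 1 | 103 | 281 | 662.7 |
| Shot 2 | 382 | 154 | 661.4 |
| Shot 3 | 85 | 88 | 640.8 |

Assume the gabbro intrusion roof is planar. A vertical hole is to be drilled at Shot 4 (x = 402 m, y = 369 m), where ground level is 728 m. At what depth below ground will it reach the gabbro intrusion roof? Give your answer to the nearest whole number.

42 m

Two edge vectors: Shot 1→Shot 2 = (279, -127, -1.3), Shot 1→Shot 3 = (-18, -193, -21.9).
Normal n = (Shot 1→Shot 2) × (Shot 1→Shot 3) = (2530.4, 6133.5, -56133).
So ∂z/∂x = −n_x/n_z = 0.04508 and ∂z/∂y = −n_y/n_z = 0.10927.
Intercept c from Shot 1: 662.7 − 4.64 − 30.70 = 627.35.
At (402, 369): z_contact = 18.1 + 40.3 + 627.35 = 685.8 m.
Depth below ground = 728 − 685.8 = 42 m.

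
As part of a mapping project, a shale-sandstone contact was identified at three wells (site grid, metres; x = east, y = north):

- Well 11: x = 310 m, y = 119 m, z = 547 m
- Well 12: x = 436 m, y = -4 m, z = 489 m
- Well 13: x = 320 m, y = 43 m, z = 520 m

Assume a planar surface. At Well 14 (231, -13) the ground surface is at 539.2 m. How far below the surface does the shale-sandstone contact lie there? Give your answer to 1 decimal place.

26.5 m

Let the plane be z = a·x + b·y + c.
Well 12−Well 11: 126a − 123b = −58;  Well 13−Well 11: 10a − 76b = −27.
Solving gives a = −0.13024, b = 0.33813.
Then c = 547 − a·310 − b·119 = 547.14.
At (231, -13): z_contact = −30.09 − 4.40 + 547.14 = 512.66 m.
Depth below ground = 539.2 − 512.66 = 26.5 m.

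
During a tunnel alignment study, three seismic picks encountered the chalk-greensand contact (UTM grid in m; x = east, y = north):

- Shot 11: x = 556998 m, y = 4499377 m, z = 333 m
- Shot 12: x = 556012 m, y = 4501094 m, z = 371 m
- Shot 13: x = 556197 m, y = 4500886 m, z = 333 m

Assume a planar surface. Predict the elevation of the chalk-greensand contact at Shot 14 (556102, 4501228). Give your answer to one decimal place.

Two edge vectors: Shot 11→Shot 12 = (-986, 1717, 38), Shot 11→Shot 13 = (-801, 1509, 0).
Normal n = (Shot 11→Shot 12) × (Shot 11→Shot 13) = (-57342, -30438, -112557).
So ∂z/∂x = −n_x/n_z = −0.509448546 and ∂z/∂y = −n_y/n_z = −0.270422986.
Intercept c from Shot 11: 333 + 283761.82 + 1216734.96 = 1500829.78.
At (556102, 4501228): z = −283305.4 − 1217235.5 + 1500829.78 = 288.9 m.

288.9 m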